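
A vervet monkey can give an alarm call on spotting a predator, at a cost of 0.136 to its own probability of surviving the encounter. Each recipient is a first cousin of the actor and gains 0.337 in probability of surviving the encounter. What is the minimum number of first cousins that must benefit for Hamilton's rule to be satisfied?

r to a first cousin = 1/8 (first cousins share one grandparent pair — two paths of length 4: r = 2·(1/2)^4 = 1/8).
Hamilton's rule: n·r·B > C  ⇒  n > C/(r·B) = 0.136/(0.125·0.337) = 3.228.
The smallest integer exceeding 3.228 is 4.

4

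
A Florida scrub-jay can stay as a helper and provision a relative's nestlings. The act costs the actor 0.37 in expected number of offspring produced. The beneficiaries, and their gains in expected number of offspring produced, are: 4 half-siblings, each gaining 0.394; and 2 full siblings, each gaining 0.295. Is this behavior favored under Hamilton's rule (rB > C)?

Hamilton's rule: the trait is favored when the sum of r·B over every recipient exceeds the actor's cost C.
r to a half-sibling = 0.25 (half-sibs share one parent — one path of length 2: r = (1/2)^2 = 1/4).
r to a full sibling = 1/2 (full sibs share both parents — two paths of length 2: r = 2·(1/2)^2 = 1/2).
Summing one r·B term per recipient: 4·0.25·0.394 + 2·0.5·0.295 = 0.689.
0.689 > 0.37: the indirect benefit exceeds the cost.

Yes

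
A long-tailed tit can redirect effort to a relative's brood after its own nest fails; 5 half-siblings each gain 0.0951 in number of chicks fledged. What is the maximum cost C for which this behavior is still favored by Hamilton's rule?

r to a half-sibling = 0.25 (half-sibs share one parent — one path of length 2: r = (1/2)^2 = 1/4).
Hamilton's rule: n·r·B > C, so the trait is favored while C < n·r·B = 5·0.25·0.0951 = 0.118875.

0.118875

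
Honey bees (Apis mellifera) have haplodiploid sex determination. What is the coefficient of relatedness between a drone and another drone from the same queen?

Haploid brothers each carry a random half of the queen's diploid genome, so on average they share half: r = 1/2.

0.5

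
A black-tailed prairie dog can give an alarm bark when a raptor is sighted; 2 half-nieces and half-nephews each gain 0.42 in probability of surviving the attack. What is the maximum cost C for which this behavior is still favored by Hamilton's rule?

r to a half-niece or half-nephew = 0.125 (half-aunt/uncle↔niece/nephew: one path of length 3: r = (1/2)^3 = 1/8).
Hamilton's rule: n·r·B > C, so the trait is favored while C < n·r·B = 2·0.125·0.42 = 0.105.

0.105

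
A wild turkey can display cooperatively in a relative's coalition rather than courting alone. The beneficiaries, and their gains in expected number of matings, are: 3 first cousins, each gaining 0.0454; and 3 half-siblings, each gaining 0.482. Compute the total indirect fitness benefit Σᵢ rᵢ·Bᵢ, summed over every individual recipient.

r to a first cousin = 1/8 (first cousins share one grandparent pair — two paths of length 4: r = 2·(1/2)^4 = 1/8).
r to a half-sibling = 1/4 (half-sibs share one parent — one path of length 2: r = (1/2)^2 = 1/4).
Summing one r·B term per recipient: 3·0.125·0.0454 + 3·0.25·0.482 = 0.378525.

0.378525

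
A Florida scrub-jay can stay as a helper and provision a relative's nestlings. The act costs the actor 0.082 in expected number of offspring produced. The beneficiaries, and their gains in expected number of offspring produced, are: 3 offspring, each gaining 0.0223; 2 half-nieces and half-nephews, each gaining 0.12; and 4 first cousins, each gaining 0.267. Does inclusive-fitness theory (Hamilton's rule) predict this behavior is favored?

Yes

Hamilton's rule: the trait is favored when the sum of r·B over every recipient exceeds the actor's cost C.
r to an offspring = 1/2 (one parent–offspring link: r = (1/2)^1 = 1/2).
r to a half-niece or half-nephew = 0.125 (half-aunt/uncle↔niece/nephew: one path of length 3: r = (1/2)^3 = 1/8).
r to a first cousin = 0.125 (first cousins share one grandparent pair — two paths of length 4: r = 2·(1/2)^4 = 1/8).
Summing one r·B term per recipient: 3·0.5·0.0223 + 2·0.125·0.12 + 4·0.125·0.267 = 0.19695.
0.19695 > 0.082: the indirect benefit exceeds the cost.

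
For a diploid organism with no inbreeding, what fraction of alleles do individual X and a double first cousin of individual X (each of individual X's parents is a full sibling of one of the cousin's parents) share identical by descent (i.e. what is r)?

0.25

Each parent–offspring link contributes a factor of 1/2, and independent paths through distinct common ancestors add.
Double first cousins share both grandparent pairs — four paths of length 4: r = 4·(1/2)^4 = 1/4.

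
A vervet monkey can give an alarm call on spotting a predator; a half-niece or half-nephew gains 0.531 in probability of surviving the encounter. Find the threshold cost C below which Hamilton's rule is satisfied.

0.066375

r to a half-niece or half-nephew = 1/8 (half-aunt/uncle↔niece/nephew: one path of length 3: r = (1/2)^3 = 1/8).
Hamilton's rule: n·r·B > C, so the trait is favored while C < n·r·B = 1·0.125·0.531 = 0.066375.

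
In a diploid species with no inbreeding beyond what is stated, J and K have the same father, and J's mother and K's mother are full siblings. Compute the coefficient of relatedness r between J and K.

Relatedness sums over independent paths through distinct common ancestors.
J and K are related in two ways: half-sibs through their shared father (r = 1/4) and first cousins through their mothers (r = 1/8).
r = 1/4 + 1/8 = 0.375.

0.375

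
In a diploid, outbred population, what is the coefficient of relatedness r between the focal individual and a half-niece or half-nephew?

Each parent–offspring link contributes a factor of 1/2, and independent paths through distinct common ancestors add.
Half-aunt/uncle↔niece/nephew: one path of length 3: r = (1/2)^3 = 1/8.

0.125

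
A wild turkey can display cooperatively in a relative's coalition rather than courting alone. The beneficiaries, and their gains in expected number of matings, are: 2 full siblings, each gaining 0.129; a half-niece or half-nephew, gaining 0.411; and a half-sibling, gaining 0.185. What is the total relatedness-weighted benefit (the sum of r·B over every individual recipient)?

r to a full sibling = 1/2 (full sibs share both parents — two paths of length 2: r = 2·(1/2)^2 = 1/2).
r to a half-niece or half-nephew = 1/8 (half-aunt/uncle↔niece/nephew: one path of length 3: r = (1/2)^3 = 1/8).
r to a half-sibling = 0.25 (half-sibs share one parent — one path of length 2: r = (1/2)^2 = 1/4).
Summing one r·B term per recipient: 2·0.5·0.129 + 1·0.125·0.411 + 1·0.25·0.185 = 0.226625.

0.226625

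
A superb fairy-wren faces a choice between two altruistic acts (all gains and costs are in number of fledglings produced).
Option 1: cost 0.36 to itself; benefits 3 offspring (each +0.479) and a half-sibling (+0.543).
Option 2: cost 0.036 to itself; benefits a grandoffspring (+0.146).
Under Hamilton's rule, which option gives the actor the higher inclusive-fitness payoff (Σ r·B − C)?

Option 1

Option 1: r to an offspring = 0.5.
Option 1: r to a half-sibling = 0.25.
Option 1: Σ r·B − C = (3·0.5·0.479 + 1·0.25·0.543) − 0.36 = 0.49425.
Option 2: r to a grandoffspring = 0.25.
Option 2: Σ r·B − C = (1·0.25·0.146) − 0.036 = 0.0005.
Option 1 has the higher net inclusive-fitness payoff.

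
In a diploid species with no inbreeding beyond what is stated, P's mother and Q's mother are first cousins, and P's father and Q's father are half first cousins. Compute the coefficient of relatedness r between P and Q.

0.046875

Wright's path rule: contributions from independent ancestry routes add.
P and Q are related in two ways: second cousins through their mothers (r = 1/32) and half second cousins through their fathers (r = 1/64).
r = 1/32 + 1/64 = 3/64 = 0.046875.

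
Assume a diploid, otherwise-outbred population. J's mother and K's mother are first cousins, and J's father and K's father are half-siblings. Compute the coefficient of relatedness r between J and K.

0.09375

With two independent routes of shared ancestry, r is the sum of the two contributions.
J and K are related in two ways: second cousins through their mothers (r = 1/32) and half first cousins through their fathers (r = 1/16).
r = 1/32 + 1/16 = 0.09375.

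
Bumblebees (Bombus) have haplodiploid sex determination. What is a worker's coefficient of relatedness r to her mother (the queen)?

One meiotic link between diploid queen and diploid daughter: r = 1/2.

0.5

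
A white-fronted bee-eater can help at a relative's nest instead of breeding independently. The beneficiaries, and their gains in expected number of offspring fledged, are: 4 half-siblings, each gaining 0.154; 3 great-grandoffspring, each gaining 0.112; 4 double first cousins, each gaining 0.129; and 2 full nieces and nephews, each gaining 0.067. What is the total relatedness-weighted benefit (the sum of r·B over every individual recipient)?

r to a half-sibling = 1/4 (half-sibs share one parent — one path of length 2: r = (1/2)^2 = 1/4).
r to a great-grandoffspring = 0.125 (three parent–offspring links: r = (1/2)^3 = 1/8).
r to a double first cousin = 1/4 (double first cousins share both grandparent pairs — four paths of length 4: r = 4·(1/2)^4 = 1/4).
r to a full niece or nephew = 0.25 (full aunt/uncle↔niece/nephew: two paths of length 3 through the shared grandparent pair: r = 2·(1/2)^3 = 1/4).
Summing one r·B term per recipient: 4·0.25·0.154 + 3·0.125·0.112 + 4·0.25·0.129 + 2·0.25·0.067 = 0.3585.

0.3585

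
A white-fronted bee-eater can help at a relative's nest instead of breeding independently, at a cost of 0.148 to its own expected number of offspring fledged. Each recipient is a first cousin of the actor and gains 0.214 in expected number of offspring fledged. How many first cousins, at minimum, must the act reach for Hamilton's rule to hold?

6

r to a first cousin = 0.125 (first cousins share one grandparent pair — two paths of length 4: r = 2·(1/2)^4 = 1/8).
Hamilton's rule: n·r·B > C  ⇒  n > C/(r·B) = 0.148/(0.125·0.214) = 5.533.
The smallest integer exceeding 5.533 is 6.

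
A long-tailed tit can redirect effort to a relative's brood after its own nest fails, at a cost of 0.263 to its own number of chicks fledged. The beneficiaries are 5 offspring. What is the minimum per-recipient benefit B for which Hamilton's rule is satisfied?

r to an offspring = 1/2 (one parent–offspring link: r = (1/2)^1 = 1/2).
Hamilton's rule with n recipients of equal r: n·r·B > C, so B > C/(n·r) = 0.263/(5·0.5) = 0.1052.

0.1052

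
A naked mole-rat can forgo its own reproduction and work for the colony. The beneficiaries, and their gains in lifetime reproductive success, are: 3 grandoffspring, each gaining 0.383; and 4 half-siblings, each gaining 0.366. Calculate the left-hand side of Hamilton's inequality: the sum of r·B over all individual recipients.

0.65325

r to a grandoffspring = 0.25 (two parent–offspring links: r = (1/2)^2 = 1/4).
r to a half-sibling = 0.25 (half-sibs share one parent — one path of length 2: r = (1/2)^2 = 1/4).
Summing one r·B term per recipient: 3·0.25·0.383 + 4·0.25·0.366 = 0.65325.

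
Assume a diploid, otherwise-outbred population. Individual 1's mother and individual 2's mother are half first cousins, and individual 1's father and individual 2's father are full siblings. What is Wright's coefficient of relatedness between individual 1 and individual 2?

Independent pedigree routes through distinct common ancestors add.
Individual 1 and individual 2 are related in two ways: half second cousins through their mothers (r = 1/64) and first cousins through their fathers (r = 1/8).
r = 1/64 + 1/8 = 0.140625.

0.140625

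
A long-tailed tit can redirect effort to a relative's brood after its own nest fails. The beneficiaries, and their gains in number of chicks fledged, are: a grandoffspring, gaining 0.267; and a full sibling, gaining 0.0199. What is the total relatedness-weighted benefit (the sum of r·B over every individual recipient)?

r to a grandoffspring = 1/4 (two parent–offspring links: r = (1/2)^2 = 1/4).
r to a full sibling = 0.5 (full sibs share both parents — two paths of length 2: r = 2·(1/2)^2 = 1/2).
Summing one r·B term per recipient: 1·0.25·0.267 + 1·0.5·0.0199 = 0.0767.

0.0767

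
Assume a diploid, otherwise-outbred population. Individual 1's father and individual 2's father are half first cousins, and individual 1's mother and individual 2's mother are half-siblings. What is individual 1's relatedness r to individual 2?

With two independent routes of shared ancestry, r is the sum of the two contributions.
Individual 1 and individual 2 are related in two ways: half second cousins through their fathers (r = 1/64) and half first cousins through their mothers (r = 1/16).
r = 1/64 + 1/16 = 5/64 = 0.078125.

0.078125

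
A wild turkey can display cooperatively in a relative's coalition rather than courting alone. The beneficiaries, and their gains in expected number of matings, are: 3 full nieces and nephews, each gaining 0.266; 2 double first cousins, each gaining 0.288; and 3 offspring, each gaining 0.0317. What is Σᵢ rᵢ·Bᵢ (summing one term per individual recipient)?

0.39105

r to a full niece or nephew = 1/4 (full aunt/uncle↔niece/nephew: two paths of length 3 through the shared grandparent pair: r = 2·(1/2)^3 = 1/4).
r to a double first cousin = 0.25 (double first cousins share both grandparent pairs — four paths of length 4: r = 4·(1/2)^4 = 1/4).
r to an offspring = 0.5 (one parent–offspring link: r = (1/2)^1 = 1/2).
Summing one r·B term per recipient: 3·0.25·0.266 + 2·0.25·0.288 + 3·0.5·0.0317 = 0.39105.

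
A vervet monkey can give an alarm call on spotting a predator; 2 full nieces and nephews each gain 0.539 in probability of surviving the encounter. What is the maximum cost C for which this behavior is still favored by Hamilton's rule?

0.2695

r to a full niece or nephew = 0.25 (full aunt/uncle↔niece/nephew: two paths of length 3 through the shared grandparent pair: r = 2·(1/2)^3 = 1/4).
Hamilton's rule: n·r·B > C, so the trait is favored while C < n·r·B = 2·0.25·0.539 = 0.2695.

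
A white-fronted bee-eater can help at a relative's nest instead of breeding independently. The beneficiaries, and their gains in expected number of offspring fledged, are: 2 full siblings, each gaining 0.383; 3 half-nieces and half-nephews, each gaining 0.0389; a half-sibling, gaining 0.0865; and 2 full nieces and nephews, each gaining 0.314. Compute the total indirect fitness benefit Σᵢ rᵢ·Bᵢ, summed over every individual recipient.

r to a full sibling = 0.5 (full sibs share both parents — two paths of length 2: r = 2·(1/2)^2 = 1/2).
r to a half-niece or half-nephew = 1/8 (half-aunt/uncle↔niece/nephew: one path of length 3: r = (1/2)^3 = 1/8).
r to a half-sibling = 1/4 (half-sibs share one parent — one path of length 2: r = (1/2)^2 = 1/4).
r to a full niece or nephew = 1/4 (full aunt/uncle↔niece/nephew: two paths of length 3 through the shared grandparent pair: r = 2·(1/2)^3 = 1/4).
Summing one r·B term per recipient: 2·0.5·0.383 + 3·0.125·0.0389 + 1·0.25·0.0865 + 2·0.25·0.314 = 0.5762125.

0.5762125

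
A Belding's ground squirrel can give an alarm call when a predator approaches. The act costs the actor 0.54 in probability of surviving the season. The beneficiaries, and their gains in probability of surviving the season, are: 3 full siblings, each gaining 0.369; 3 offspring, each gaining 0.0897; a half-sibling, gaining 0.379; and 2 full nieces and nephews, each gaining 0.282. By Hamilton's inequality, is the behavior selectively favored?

Yes

Hamilton's rule: the trait is favored when the sum of r·B over every recipient exceeds the actor's cost C.
r to a full sibling = 0.5 (full sibs share both parents — two paths of length 2: r = 2·(1/2)^2 = 1/2).
r to an offspring = 1/2 (one parent–offspring link: r = (1/2)^1 = 1/2).
r to a half-sibling = 0.25 (half-sibs share one parent — one path of length 2: r = (1/2)^2 = 1/4).
r to a full niece or nephew = 1/4 (full aunt/uncle↔niece/nephew: two paths of length 3 through the shared grandparent pair: r = 2·(1/2)^3 = 1/4).
Summing one r·B term per recipient: 3·0.5·0.369 + 3·0.5·0.0897 + 1·0.25·0.379 + 2·0.25·0.282 = 0.9238.
0.9238 > 0.54: the indirect benefit exceeds the cost.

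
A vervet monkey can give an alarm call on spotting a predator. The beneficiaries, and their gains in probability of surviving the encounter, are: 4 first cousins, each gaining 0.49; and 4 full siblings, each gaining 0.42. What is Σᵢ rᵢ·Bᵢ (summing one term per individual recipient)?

1.085

r to a first cousin = 0.125 (first cousins share one grandparent pair — two paths of length 4: r = 2·(1/2)^4 = 1/8).
r to a full sibling = 1/2 (full sibs share both parents — two paths of length 2: r = 2·(1/2)^2 = 1/2).
Summing one r·B term per recipient: 4·0.125·0.49 + 4·0.5·0.42 = 1.085.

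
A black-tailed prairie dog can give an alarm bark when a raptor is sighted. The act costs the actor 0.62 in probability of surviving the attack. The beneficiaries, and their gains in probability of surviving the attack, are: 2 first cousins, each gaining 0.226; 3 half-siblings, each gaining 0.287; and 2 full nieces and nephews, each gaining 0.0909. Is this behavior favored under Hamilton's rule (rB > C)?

Hamilton's rule: the trait is favored when the sum of r·B over every recipient exceeds the actor's cost C.
r to a first cousin = 1/8 (first cousins share one grandparent pair — two paths of length 4: r = 2·(1/2)^4 = 1/8).
r to a half-sibling = 0.25 (half-sibs share one parent — one path of length 2: r = (1/2)^2 = 1/4).
r to a full niece or nephew = 0.25 (full aunt/uncle↔niece/nephew: two paths of length 3 through the shared grandparent pair: r = 2·(1/2)^3 = 1/4).
Summing one r·B term per recipient: 2·0.125·0.226 + 3·0.25·0.287 + 2·0.25·0.0909 = 0.3172.
0.3172 < 0.62: the indirect benefit is less than the cost.

No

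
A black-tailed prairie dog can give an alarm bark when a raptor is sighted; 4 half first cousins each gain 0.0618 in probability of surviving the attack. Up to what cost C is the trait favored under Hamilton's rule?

0.01545

r to a half first cousin = 1/16 (half first cousins share one grandparent — one path of length 4: r = (1/2)^4 = 1/16).
Hamilton's rule: n·r·B > C, so the trait is favored while C < n·r·B = 4·0.0625·0.0618 = 0.01545.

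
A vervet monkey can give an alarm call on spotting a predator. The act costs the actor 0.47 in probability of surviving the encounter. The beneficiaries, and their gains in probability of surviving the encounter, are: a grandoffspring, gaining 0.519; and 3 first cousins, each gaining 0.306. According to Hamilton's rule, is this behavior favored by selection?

Hamilton's rule: the trait is favored when the sum of r·B over every recipient exceeds the actor's cost C.
r to a grandoffspring = 1/4 (two parent–offspring links: r = (1/2)^2 = 1/4).
r to a first cousin = 1/8 (first cousins share one grandparent pair — two paths of length 4: r = 2·(1/2)^4 = 1/8).
Summing one r·B term per recipient: 1·0.25·0.519 + 3·0.125·0.306 = 0.2445.
0.2445 < 0.47: the indirect benefit is less than the cost.

No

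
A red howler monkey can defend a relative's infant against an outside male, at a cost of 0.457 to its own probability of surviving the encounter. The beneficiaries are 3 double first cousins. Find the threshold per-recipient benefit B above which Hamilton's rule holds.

r to a double first cousin = 1/4 (double first cousins share both grandparent pairs — four paths of length 4: r = 4·(1/2)^4 = 1/4).
Hamilton's rule with n recipients of equal r: n·r·B > C, so B > C/(n·r) = 0.457/(3·0.25) = 0.6093.

0.6093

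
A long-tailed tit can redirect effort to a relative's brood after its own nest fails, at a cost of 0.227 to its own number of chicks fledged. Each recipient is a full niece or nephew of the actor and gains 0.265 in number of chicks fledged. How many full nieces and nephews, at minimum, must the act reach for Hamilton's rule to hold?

4

r to a full niece or nephew = 1/4 (full aunt/uncle↔niece/nephew: two paths of length 3 through the shared grandparent pair: r = 2·(1/2)^3 = 1/4).
Hamilton's rule: n·r·B > C  ⇒  n > C/(r·B) = 0.227/(0.25·0.265) = 3.426.
The smallest integer exceeding 3.426 is 4.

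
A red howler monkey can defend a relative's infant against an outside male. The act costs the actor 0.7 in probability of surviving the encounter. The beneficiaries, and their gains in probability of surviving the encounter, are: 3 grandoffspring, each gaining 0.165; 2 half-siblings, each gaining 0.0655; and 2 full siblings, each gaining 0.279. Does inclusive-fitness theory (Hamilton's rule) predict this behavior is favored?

Hamilton's rule: the trait is favored when the sum of r·B over every recipient exceeds the actor's cost C.
r to a grandoffspring = 1/4 (two parent–offspring links: r = (1/2)^2 = 1/4).
r to a half-sibling = 1/4 (half-sibs share one parent — one path of length 2: r = (1/2)^2 = 1/4).
r to a full sibling = 0.5 (full sibs share both parents — two paths of length 2: r = 2·(1/2)^2 = 1/2).
Summing one r·B term per recipient: 3·0.25·0.165 + 2·0.25·0.0655 + 2·0.5·0.279 = 0.4355.
0.4355 < 0.7: the indirect benefit is less than the cost.

No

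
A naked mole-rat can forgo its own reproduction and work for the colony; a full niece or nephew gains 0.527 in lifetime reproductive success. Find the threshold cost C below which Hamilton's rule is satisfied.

r to a full niece or nephew = 0.25 (full aunt/uncle↔niece/nephew: two paths of length 3 through the shared grandparent pair: r = 2·(1/2)^3 = 1/4).
Hamilton's rule: n·r·B > C, so the trait is favored while C < n·r·B = 1·0.25·0.527 = 0.13175.

0.13175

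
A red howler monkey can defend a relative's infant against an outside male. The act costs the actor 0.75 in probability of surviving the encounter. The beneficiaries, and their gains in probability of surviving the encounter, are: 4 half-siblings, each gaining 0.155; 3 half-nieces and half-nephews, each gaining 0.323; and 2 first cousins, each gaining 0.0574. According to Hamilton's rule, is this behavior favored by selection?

Hamilton's rule: the trait is favored when the sum of r·B over every recipient exceeds the actor's cost C.
r to a half-sibling = 0.25 (half-sibs share one parent — one path of length 2: r = (1/2)^2 = 1/4).
r to a half-niece or half-nephew = 1/8 (half-aunt/uncle↔niece/nephew: one path of length 3: r = (1/2)^3 = 1/8).
r to a first cousin = 0.125 (first cousins share one grandparent pair — two paths of length 4: r = 2·(1/2)^4 = 1/8).
Summing one r·B term per recipient: 4·0.25·0.155 + 3·0.125·0.323 + 2·0.125·0.0574 = 0.290475.
0.290475 < 0.75: the indirect benefit is less than the cost.

No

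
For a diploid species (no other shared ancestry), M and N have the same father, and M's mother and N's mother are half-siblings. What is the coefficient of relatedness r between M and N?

0.3125

Independent pedigree routes through distinct common ancestors add.
M and N are related in two ways: half-sibs through their shared father (r = 1/4) and half first cousins through their mothers (r = 1/16).
r = 1/4 + 1/16 = 0.3125.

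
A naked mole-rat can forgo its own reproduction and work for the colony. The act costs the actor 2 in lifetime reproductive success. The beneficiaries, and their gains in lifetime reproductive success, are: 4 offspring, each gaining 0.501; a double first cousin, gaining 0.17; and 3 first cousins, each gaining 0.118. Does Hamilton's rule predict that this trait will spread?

No

Hamilton's rule: the trait is favored when the sum of r·B over every recipient exceeds the actor's cost C.
r to an offspring = 1/2 (one parent–offspring link: r = (1/2)^1 = 1/2).
r to a double first cousin = 0.25 (double first cousins share both grandparent pairs — four paths of length 4: r = 4·(1/2)^4 = 1/4).
r to a first cousin = 1/8 (first cousins share one grandparent pair — two paths of length 4: r = 2·(1/2)^4 = 1/8).
Summing one r·B term per recipient: 4·0.5·0.501 + 1·0.25·0.17 + 3·0.125·0.118 = 1.08875.
1.08875 < 2: the indirect benefit is less than the cost.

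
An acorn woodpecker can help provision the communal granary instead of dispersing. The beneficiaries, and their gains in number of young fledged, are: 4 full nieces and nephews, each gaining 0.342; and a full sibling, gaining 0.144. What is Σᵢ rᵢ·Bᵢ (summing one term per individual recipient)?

r to a full niece or nephew = 1/4 (full aunt/uncle↔niece/nephew: two paths of length 3 through the shared grandparent pair: r = 2·(1/2)^3 = 1/4).
r to a full sibling = 0.5 (full sibs share both parents — two paths of length 2: r = 2·(1/2)^2 = 1/2).
Summing one r·B term per recipient: 4·0.25·0.342 + 1·0.5·0.144 = 0.414.

0.414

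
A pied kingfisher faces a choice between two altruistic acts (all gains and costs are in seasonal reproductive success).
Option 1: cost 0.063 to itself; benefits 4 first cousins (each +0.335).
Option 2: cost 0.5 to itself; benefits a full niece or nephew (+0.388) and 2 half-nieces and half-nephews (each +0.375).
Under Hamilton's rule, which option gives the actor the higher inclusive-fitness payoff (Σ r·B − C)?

Option 1

Option 1: r to a first cousin = 0.125.
Option 1: Σ r·B − C = (4·0.125·0.335) − 0.063 = 0.1045.
Option 2: r to a full niece or nephew = 0.25.
Option 2: r to a half-niece or half-nephew = 0.125.
Option 2: Σ r·B − C = (1·0.25·0.388 + 2·0.125·0.375) − 0.5 = -0.30925.
Option 1 has the higher net inclusive-fitness payoff.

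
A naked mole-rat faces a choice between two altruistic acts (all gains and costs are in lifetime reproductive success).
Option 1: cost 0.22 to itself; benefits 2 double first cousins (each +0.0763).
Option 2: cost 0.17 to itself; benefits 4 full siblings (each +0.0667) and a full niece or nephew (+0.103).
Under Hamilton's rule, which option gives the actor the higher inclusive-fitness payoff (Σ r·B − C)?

Option 1: r to a double first cousin = 0.25.
Option 1: Σ r·B − C = (2·0.25·0.0763) − 0.22 = -0.18185.
Option 2: r to a full sibling = 0.5.
Option 2: r to a full niece or nephew = 0.25.
Option 2: Σ r·B − C = (4·0.5·0.0667 + 1·0.25·0.103) − 0.17 = -0.01085.
Option 2 has the higher net inclusive-fitness payoff.

Option 2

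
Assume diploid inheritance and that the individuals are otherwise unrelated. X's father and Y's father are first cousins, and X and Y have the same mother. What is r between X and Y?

Independent pedigree routes through distinct common ancestors add.
X and Y are related in two ways: second cousins through their fathers (r = 1/32) and half-sibs through their shared mother (r = 1/4).
r = 1/32 + 1/4 = 0.28125.

0.28125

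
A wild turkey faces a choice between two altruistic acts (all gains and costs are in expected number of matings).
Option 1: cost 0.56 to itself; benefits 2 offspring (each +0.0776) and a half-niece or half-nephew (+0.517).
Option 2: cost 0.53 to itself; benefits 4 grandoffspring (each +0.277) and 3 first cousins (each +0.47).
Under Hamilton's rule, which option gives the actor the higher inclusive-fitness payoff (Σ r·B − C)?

Option 2

Option 1: r to an offspring = 0.5.
Option 1: r to a half-niece or half-nephew = 0.125.
Option 1: Σ r·B − C = (2·0.5·0.0776 + 1·0.125·0.517) − 0.56 = -0.417775.
Option 2: r to a grandoffspring = 0.25.
Option 2: r to a first cousin = 0.125.
Option 2: Σ r·B − C = (4·0.25·0.277 + 3·0.125·0.47) − 0.53 = -0.07675.
Option 2 has the higher net inclusive-fitness payoff.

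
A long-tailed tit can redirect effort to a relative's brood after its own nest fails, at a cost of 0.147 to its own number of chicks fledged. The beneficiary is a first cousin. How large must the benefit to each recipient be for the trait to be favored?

r to a first cousin = 1/8 (first cousins share one grandparent pair — two paths of length 4: r = 2·(1/2)^4 = 1/8).
Hamilton's rule with n recipients of equal r: n·r·B > C, so B > C/(n·r) = 0.147/(1·0.125) = 1.176.

1.176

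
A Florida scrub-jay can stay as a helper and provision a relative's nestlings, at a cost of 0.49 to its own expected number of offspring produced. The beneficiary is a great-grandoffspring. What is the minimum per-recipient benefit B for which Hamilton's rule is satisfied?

r to a great-grandoffspring = 0.125 (three parent–offspring links: r = (1/2)^3 = 1/8).
Hamilton's rule with n recipients of equal r: n·r·B > C, so B > C/(n·r) = 0.49/(1·0.125) = 3.92.

3.92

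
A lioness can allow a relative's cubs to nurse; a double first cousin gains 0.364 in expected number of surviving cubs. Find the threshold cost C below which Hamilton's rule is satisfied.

0.091

r to a double first cousin = 0.25 (double first cousins share both grandparent pairs — four paths of length 4: r = 4·(1/2)^4 = 1/4).
Hamilton's rule: n·r·B > C, so the trait is favored while C < n·r·B = 1·0.25·0.364 = 0.091.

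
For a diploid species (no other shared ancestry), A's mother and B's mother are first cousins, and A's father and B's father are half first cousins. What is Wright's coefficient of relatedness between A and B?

0.046875

With two independent routes of shared ancestry, r is the sum of the two contributions.
A and B are related in two ways: second cousins through their mothers (r = 1/32) and half second cousins through their fathers (r = 1/64).
r = 1/32 + 1/64 = 3/64 = 0.046875.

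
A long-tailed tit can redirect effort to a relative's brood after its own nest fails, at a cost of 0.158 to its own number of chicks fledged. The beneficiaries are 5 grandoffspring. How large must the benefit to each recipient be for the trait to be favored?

r to a grandoffspring = 0.25 (two parent–offspring links: r = (1/2)^2 = 1/4).
Hamilton's rule with n recipients of equal r: n·r·B > C, so B > C/(n·r) = 0.158/(5·0.25) = 0.1264.

0.1264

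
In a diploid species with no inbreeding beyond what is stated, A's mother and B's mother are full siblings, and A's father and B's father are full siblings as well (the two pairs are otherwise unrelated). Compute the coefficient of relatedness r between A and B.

Relatedness sums over independent paths through distinct common ancestors.
A and B are related in two ways: first cousins through their mothers (r = 1/8) and first cousins through their fathers (r = 1/8) — i.e. double first cousins.
r = 1/8 + 1/8 = 0.25.

0.25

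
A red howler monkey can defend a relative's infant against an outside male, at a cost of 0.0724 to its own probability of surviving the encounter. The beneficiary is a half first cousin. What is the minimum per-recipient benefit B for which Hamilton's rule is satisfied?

r to a half first cousin = 0.0625 (half first cousins share one grandparent — one path of length 4: r = (1/2)^4 = 1/16).
Hamilton's rule with n recipients of equal r: n·r·B > C, so B > C/(n·r) = 0.0724/(1·0.0625) = 1.1584.

1.1584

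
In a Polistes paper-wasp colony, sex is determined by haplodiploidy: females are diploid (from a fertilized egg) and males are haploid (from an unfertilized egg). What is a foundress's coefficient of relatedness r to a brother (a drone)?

Her haploid brother carries none of their father's genes and a random half of their mother's genome; that half matches the maternal half of her own genome with probability 1/2: r = 1/2 · 1/2 = 1/4.

0.25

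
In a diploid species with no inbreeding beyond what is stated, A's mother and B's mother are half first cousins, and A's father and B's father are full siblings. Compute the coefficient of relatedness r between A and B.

0.140625

Wright's path rule: contributions from independent ancestry routes add.
A and B are related in two ways: half second cousins through their mothers (r = 1/64) and first cousins through their fathers (r = 1/8).
r = 1/64 + 1/8 = 9/64 = 0.140625.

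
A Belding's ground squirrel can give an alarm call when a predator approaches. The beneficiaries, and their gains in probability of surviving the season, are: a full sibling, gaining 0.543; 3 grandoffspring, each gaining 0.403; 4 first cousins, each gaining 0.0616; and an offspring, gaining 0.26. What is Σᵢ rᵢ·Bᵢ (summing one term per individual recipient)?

0.73455

r to a full sibling = 1/2 (full sibs share both parents — two paths of length 2: r = 2·(1/2)^2 = 1/2).
r to a grandoffspring = 1/4 (two parent–offspring links: r = (1/2)^2 = 1/4).
r to a first cousin = 1/8 (first cousins share one grandparent pair — two paths of length 4: r = 2·(1/2)^4 = 1/8).
r to an offspring = 0.5 (one parent–offspring link: r = (1/2)^1 = 1/2).
Summing one r·B term per recipient: 1·0.5·0.543 + 3·0.25·0.403 + 4·0.125·0.0616 + 1·0.5·0.26 = 0.73455.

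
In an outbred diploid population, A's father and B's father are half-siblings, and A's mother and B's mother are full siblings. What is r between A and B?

Relatedness sums over independent paths through distinct common ancestors.
A and B are related in two ways: half first cousins through their fathers (r = 1/16) and first cousins through their mothers (r = 1/8).
r = 1/16 + 1/8 = 0.1875.

0.1875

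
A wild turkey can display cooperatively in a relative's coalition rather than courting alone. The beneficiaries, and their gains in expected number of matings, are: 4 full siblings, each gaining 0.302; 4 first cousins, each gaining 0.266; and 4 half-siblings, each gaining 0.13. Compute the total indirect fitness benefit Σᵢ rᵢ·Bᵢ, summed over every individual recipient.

r to a full sibling = 1/2 (full sibs share both parents — two paths of length 2: r = 2·(1/2)^2 = 1/2).
r to a first cousin = 1/8 (first cousins share one grandparent pair — two paths of length 4: r = 2·(1/2)^4 = 1/8).
r to a half-sibling = 1/4 (half-sibs share one parent — one path of length 2: r = (1/2)^2 = 1/4).
Summing one r·B term per recipient: 4·0.5·0.302 + 4·0.125·0.266 + 4·0.25·0.13 = 0.867.

0.867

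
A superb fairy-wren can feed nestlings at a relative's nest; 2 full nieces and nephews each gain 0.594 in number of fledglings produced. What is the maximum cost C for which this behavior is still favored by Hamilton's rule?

r to a full niece or nephew = 1/4 (full aunt/uncle↔niece/nephew: two paths of length 3 through the shared grandparent pair: r = 2·(1/2)^3 = 1/4).
Hamilton's rule: n·r·B > C, so the trait is favored while C < n·r·B = 2·0.25·0.594 = 0.297.

0.297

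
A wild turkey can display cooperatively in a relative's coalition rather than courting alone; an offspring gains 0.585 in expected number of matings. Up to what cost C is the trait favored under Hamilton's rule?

0.2925

r to an offspring = 1/2 (one parent–offspring link: r = (1/2)^1 = 1/2).
Hamilton's rule: n·r·B > C, so the trait is favored while C < n·r·B = 1·0.5·0.585 = 0.2925.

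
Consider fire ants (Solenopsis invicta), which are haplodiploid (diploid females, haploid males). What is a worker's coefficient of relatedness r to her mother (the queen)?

One meiotic link between diploid queen and diploid daughter: r = 1/2.

0.5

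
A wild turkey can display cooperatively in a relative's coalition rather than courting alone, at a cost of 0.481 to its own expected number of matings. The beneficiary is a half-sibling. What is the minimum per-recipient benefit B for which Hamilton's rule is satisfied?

r to a half-sibling = 0.25 (half-sibs share one parent — one path of length 2: r = (1/2)^2 = 1/4).
Hamilton's rule with n recipients of equal r: n·r·B > C, so B > C/(n·r) = 0.481/(1·0.25) = 1.924.

1.924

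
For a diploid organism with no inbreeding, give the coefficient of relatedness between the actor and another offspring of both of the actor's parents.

Each parent–offspring link contributes a factor of 1/2, and independent paths through distinct common ancestors add.
Full sibs share both parents — two paths of length 2: r = 2·(1/2)^2 = 1/2.

0.5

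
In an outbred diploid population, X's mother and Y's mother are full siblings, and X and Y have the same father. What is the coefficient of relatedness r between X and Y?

0.375

With two independent routes of shared ancestry, r is the sum of the two contributions.
X and Y are related in two ways: first cousins through their mothers (r = 1/8) and half-sibs through their shared father (r = 1/4).
r = 1/8 + 1/4 = 0.375.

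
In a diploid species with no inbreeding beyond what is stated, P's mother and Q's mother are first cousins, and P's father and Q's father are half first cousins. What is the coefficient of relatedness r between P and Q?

0.046875

Wright's path rule: contributions from independent ancestry routes add.
P and Q are related in two ways: second cousins through their mothers (r = 1/32) and half second cousins through their fathers (r = 1/64).
r = 1/32 + 1/64 = 0.046875.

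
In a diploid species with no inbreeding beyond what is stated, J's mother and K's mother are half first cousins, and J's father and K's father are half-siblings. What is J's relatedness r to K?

0.078125

Independent pedigree routes through distinct common ancestors add.
J and K are related in two ways: half second cousins through their mothers (r = 1/64) and half first cousins through their fathers (r = 1/16).
r = 1/64 + 1/16 = 0.078125.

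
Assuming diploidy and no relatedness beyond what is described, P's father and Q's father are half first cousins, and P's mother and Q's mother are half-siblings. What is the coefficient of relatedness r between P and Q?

With two independent routes of shared ancestry, r is the sum of the two contributions.
P and Q are related in two ways: half second cousins through their fathers (r = 1/64) and half first cousins through their mothers (r = 1/16).
r = 1/64 + 1/16 = 0.078125.

0.078125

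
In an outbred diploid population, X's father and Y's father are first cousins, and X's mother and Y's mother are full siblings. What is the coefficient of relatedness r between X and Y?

0.15625

With two independent routes of shared ancestry, r is the sum of the two contributions.
X and Y are related in two ways: second cousins through their fathers (r = 1/32) and first cousins through their mothers (r = 1/8).
r = 1/32 + 1/8 = 0.15625.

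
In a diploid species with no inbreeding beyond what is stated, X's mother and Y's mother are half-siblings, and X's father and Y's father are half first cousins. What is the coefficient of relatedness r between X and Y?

0.078125

With two independent routes of shared ancestry, r is the sum of the two contributions.
X and Y are related in two ways: half first cousins through their mothers (r = 1/16) and half second cousins through their fathers (r = 1/64).
r = 1/16 + 1/64 = 0.078125.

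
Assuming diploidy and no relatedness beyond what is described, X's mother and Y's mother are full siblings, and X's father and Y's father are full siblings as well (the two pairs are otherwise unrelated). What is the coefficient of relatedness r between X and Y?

0.25

Wright's path rule: contributions from independent ancestry routes add.
X and Y are related in two ways: first cousins through their mothers (r = 1/8) and first cousins through their fathers (r = 1/8) — i.e. double first cousins.
r = 1/8 + 1/8 = 0.25.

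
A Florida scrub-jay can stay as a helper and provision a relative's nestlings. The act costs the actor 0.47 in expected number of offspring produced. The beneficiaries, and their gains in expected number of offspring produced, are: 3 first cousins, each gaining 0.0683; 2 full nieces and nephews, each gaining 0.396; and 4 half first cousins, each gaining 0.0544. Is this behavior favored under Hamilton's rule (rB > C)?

No

Hamilton's rule: the trait is favored when the sum of r·B over every recipient exceeds the actor's cost C.
r to a first cousin = 0.125 (first cousins share one grandparent pair — two paths of length 4: r = 2·(1/2)^4 = 1/8).
r to a full niece or nephew = 1/4 (full aunt/uncle↔niece/nephew: two paths of length 3 through the shared grandparent pair: r = 2·(1/2)^3 = 1/4).
r to a half first cousin = 0.0625 (half first cousins share one grandparent — one path of length 4: r = (1/2)^4 = 1/16).
Summing one r·B term per recipient: 3·0.125·0.0683 + 2·0.25·0.396 + 4·0.0625·0.0544 = 0.2372125.
0.2372125 < 0.47: the indirect benefit is less than the cost.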